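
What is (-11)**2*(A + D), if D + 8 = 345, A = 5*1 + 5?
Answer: 41987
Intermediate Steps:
A = 10 (A = 5 + 5 = 10)
D = 337 (D = -8 + 345 = 337)
(-11)**2*(A + D) = (-11)**2*(10 + 337) = 121*347 = 41987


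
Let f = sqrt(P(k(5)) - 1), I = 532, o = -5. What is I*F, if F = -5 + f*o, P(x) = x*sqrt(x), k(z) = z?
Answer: -2660 - 2660*sqrt(-1 + 5*sqrt(5)) ≈ -11147.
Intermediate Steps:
P(x) = x**(3/2)
f = sqrt(-1 + 5*sqrt(5)) (f = sqrt(5**(3/2) - 1) = sqrt(5*sqrt(5) - 1) = sqrt(-1 + 5*sqrt(5)) ≈ 3.1907)
F = -5 - 5*sqrt(-1 + 5*sqrt(5)) (F = -5 + sqrt(-1 + 5*sqrt(5))*(-5) = -5 - 5*sqrt(-1 + 5*sqrt(5)) ≈ -20.953)
I*F = 532*(-5 - 5*sqrt(-1 + 5*sqrt(5))) = -2660 - 2660*sqrt(-1 + 5*sqrt(5))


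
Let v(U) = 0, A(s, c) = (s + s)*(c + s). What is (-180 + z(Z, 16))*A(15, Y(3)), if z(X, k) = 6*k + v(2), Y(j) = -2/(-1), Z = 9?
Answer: -42840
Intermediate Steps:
Y(j) = 2 (Y(j) = -2*(-1) = 2)
A(s, c) = 2*s*(c + s) (A(s, c) = (2*s)*(c + s) = 2*s*(c + s))
z(X, k) = 6*k (z(X, k) = 6*k + 0 = 6*k)
(-180 + z(Z, 16))*A(15, Y(3)) = (-180 + 6*16)*(2*15*(2 + 15)) = (-180 + 96)*(2*15*17) = -84*510 = -42840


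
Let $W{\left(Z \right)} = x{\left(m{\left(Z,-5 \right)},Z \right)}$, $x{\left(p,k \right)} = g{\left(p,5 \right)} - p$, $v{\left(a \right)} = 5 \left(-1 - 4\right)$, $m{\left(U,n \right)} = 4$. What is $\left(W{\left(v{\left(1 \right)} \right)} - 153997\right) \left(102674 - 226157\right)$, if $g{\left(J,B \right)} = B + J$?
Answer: $19015394136$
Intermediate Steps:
$v{\left(a \right)} = -25$ ($v{\left(a \right)} = 5 \left(-5\right) = -25$)
$x{\left(p,k \right)} = 5$ ($x{\left(p,k \right)} = \left(5 + p\right) - p = 5$)
$W{\left(Z \right)} = 5$
$\left(W{\left(v{\left(1 \right)} \right)} - 153997\right) \left(102674 - 226157\right) = \left(5 - 153997\right) \left(102674 - 226157\right) = \left(-153992\right) \left(-123483\right) = 19015394136$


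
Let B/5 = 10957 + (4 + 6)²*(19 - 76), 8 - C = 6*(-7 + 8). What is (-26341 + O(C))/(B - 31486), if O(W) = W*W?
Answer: 26337/5201 ≈ 5.0638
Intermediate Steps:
C = 2 (C = 8 - 6*(-7 + 8) = 8 - 6 = 2)
O(W) = W²
B = 26285 (B = 5*(10957 + (4 + 6)²*(19 - 76)) = 5*(10957 + 10²*(-57)) = 5*(10957 + 100*(-57)) = 5*(10957 - 5700) = 5*5257 = 26285)
(-26341 + O(C))/(B - 31486) = (-26341 + 2²)/(26285 - 31486) = (-26341 + 4)/(-5201) = -26337*(-1/5201) = 26337/5201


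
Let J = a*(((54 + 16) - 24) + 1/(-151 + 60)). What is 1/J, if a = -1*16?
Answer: -91/66960 ≈ -0.0013590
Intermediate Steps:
a = -16
J = -66960/91 (J = -16*(((54 + 16) - 24) + 1/(-151 + 60)) = -16*((70 - 24) + 1/(-91)) = -16*(46 - 1/91) = -16*4185/91 = -66960/91 ≈ -735.82)
1/J = 1/(-66960/91) = -91/66960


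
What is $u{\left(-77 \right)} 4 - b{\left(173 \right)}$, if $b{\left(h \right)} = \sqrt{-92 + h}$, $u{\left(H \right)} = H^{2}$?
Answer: $23707$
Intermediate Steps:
$u{\left(-77 \right)} 4 - b{\left(173 \right)} = \left(-77\right)^{2} \cdot 4 - \sqrt{-92 + 173} = 5929 \cdot 4 - \sqrt{81} = 23716 - 9 = 23707$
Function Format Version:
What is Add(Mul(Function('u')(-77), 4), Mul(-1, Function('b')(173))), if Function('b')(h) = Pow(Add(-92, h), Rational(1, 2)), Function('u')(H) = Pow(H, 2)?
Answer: 23707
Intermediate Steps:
Add(Mul(Function('u')(-77), 4), Mul(-1, Function('b')(173))) = Add(Mul(Pow(-77, 2), 4), Mul(-1, Pow(Add(-92, 173), Rational(1, 2)))) = Add(Mul(5929, 4), Mul(-1, Pow(81, Rational(1, 2)))) = Add(23716, Mul(-1, 9)) = Add(23716, -9) = 23707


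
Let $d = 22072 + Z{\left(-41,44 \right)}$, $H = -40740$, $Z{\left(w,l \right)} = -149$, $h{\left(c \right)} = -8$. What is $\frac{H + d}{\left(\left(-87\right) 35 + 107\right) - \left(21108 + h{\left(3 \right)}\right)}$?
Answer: $\frac{18817}{24038} \approx 0.7828$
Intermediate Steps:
$d = 21923$ ($d = 22072 - 149 = 21923$)
$\frac{H + d}{\left(\left(-87\right) 35 + 107\right) - \left(21108 + h{\left(3 \right)}\right)} = \frac{-40740 + 21923}{\left(\left(-87\right) 35 + 107\right) - 21100} = - \frac{18817}{\left(-3045 + 107\right) + \left(-21108 + 8\right)} = - \frac{18817}{-2938 - 21100} = - \frac{18817}{-24038} = \left(-18817\right) \left(- \frac{1}{24038}\right) = \frac{18817}{24038}$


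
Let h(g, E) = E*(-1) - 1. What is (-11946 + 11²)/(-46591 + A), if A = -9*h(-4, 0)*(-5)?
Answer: 11825/46636 ≈ 0.25356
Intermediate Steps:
h(g, E) = -1 - E (h(g, E) = -E - 1 = -1 - E)
A = -45 (A = -9*(-1 - 1*0)*(-5) = -9*(-1 + 0)*(-5) = -9*(-1)*(-5) = 9*(-5) = -45)
(-11946 + 11²)/(-46591 + A) = (-11946 + 11²)/(-46591 - 45) = (-11946 + 121)/(-46636) = -11825*(-1/46636) = 11825/46636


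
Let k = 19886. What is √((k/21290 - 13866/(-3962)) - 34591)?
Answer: 3*I*√1708933723179225235/21087745 ≈ 185.97*I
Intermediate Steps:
√((k/21290 - 13866/(-3962)) - 34591) = √((19886/21290 - 13866/(-3962)) - 34591) = √((19886*(1/21290) - 13866*(-1/3962)) - 34591) = √((9943/10645 + 6933/1981) - 34591) = √(93498868/21087745 - 34591) = √(-729352688427/21087745) = 3*I*√1708933723179225235/21087745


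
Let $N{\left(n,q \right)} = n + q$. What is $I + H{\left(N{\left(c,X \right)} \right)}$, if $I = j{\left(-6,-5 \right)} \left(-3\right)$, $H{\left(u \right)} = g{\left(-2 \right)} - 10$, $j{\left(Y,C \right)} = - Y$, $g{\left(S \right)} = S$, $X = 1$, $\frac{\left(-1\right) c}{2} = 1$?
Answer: $-30$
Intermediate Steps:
$c = -2$ ($c = \left(-2\right) 1 = -2$)
$H{\left(u \right)} = -12$ ($H{\left(u \right)} = -2 - 10 = -12$)
$I = -18$ ($I = \left(-1\right) \left(-6\right) \left(-3\right) = 6 \left(-3\right) = -18$)
$I + H{\left(N{\left(c,X \right)} \right)} = -18 - 12 = -30$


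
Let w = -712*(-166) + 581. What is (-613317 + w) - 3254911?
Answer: -3749455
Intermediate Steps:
w = 118773 (w = 118192 + 581 = 118773)
(-613317 + w) - 3254911 = (-613317 + 118773) - 3254911 = -494544 - 3254911 = -3749455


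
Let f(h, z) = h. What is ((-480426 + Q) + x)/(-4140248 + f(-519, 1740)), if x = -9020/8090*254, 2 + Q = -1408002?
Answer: 1527968978/3349880503 ≈ 0.45613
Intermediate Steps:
Q = -1408004 (Q = -2 - 1408002 = -1408004)
x = -229108/809 (x = -9020*1/8090*254 = -902/809*254 = -229108/809 ≈ -283.20)
((-480426 + Q) + x)/(-4140248 + f(-519, 1740)) = ((-480426 - 1408004) - 229108/809)/(-4140248 - 519) = (-1888430 - 229108/809)/(-4140767) = -1527968978/809*(-1/4140767) = 1527968978/3349880503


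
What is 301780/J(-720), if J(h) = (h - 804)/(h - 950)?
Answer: 125993150/381 ≈ 3.3069e+5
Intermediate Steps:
J(h) = (-804 + h)/(-950 + h)
301780/J(-720) = 301780/(((-804 - 720)/(-950 - 720))) = 301780/((-1524/(-1670))) = 301780/((-1/1670*(-1524))) = 301780/(762/835) = 301780*(835/762) = 125993150/381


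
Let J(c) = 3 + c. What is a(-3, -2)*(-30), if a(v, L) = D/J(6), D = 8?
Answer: -80/3 ≈ -26.667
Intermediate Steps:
a(v, L) = 8/9 (a(v, L) = 8/(3 + 6) = 8/9)
a(-3, -2)*(-30) = (8/9)*(-30) = -80/3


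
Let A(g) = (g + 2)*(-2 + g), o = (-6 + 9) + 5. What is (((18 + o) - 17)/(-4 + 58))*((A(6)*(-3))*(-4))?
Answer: 64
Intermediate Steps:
o = 8 (o = 3 + 5 = 8)
A(g) = (-2 + g)*(2 + g) (A(g) = (2 + g)*(-2 + g) = (-2 + g)*(2 + g))
(((18 + o) - 17)/(-4 + 58))*((A(6)*(-3))*(-4)) = (((18 + 8) - 17)/(-4 + 58))*(((-4 + 6**2)*(-3))*(-4)) = ((26 - 17)/54)*(((-4 + 36)*(-3))*(-4)) = (9*(1/54))*((32*(-3))*(-4)) = (-96*(-4))/6 = (1/6)*384 = 64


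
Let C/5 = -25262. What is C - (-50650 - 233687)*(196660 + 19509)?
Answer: 61464718643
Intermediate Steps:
C = -126310 (C = 5*(-25262) = -126310)
C - (-50650 - 233687)*(196660 + 19509) = -126310 - (-50650 - 233687)*(196660 + 19509) = -126310 - (-284337)*216169 = -126310 - 1*(-61464844953) = -126310 + 61464844953 = 61464718643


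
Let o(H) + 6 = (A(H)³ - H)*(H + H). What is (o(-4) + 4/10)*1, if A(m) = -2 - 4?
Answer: 8452/5 ≈ 1690.4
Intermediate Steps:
A(m) = -6
o(H) = -6 + 2*H*(-216 - H) (o(H) = -6 + ((-6)³ - H)*(H + H) = -6 + (-216 - H)*(2*H) = -6 + 2*H*(-216 - H))
(o(-4) + 4/10)*1 = ((-6 - 432*(-4) - 2*(-4)²) + 4/10)*1 = ((-6 + 1728 - 2*16) + 4*(⅒))*1 = ((-6 + 1728 - 32) + ⅖)*1 = (1690 + ⅖)*1 = (8452/5)*1 = 8452/5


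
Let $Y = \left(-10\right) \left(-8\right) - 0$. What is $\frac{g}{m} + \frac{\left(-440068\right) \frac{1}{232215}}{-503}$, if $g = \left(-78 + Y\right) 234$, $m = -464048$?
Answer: $\frac{2875929527}{1042360189980} \approx 0.0027591$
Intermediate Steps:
$Y = 80$ ($Y = 80 + 0 = 80$)
$g = 468$ ($g = \left(-78 + 80\right) 234 = 2 \cdot 234 = 468$)
$\frac{g}{m} + \frac{\left(-440068\right) \frac{1}{232215}}{-503} = \frac{468}{-464048} + \frac{\left(-440068\right) \frac{1}{232215}}{-503} = 468 \left(- \frac{1}{464048}\right) + \left(-440068\right) \frac{1}{232215} \left(- \frac{1}{503}\right) = - \frac{9}{8924} - - \frac{440068}{116804145} = - \frac{9}{8924} + \frac{440068}{116804145} = \frac{2875929527}{1042360189980}$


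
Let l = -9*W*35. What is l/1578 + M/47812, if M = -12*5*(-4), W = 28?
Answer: -17555130/3143639 ≈ -5.5843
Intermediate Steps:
M = 240 (M = -60*(-4) = 240)
l = -8820 (l = -9*28*35 = -252*35 = -8820)
l/1578 + M/47812 = -8820/1578 + 240/47812 = -8820*1/1578 + 240*(1/47812) = -1470/263 + 60/11953 = -17555130/3143639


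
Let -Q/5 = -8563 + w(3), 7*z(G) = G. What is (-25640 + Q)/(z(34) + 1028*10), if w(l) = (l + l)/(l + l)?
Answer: 60095/35997 ≈ 1.6694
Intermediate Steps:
z(G) = G/7
w(l) = 1 (w(l) = (2*l)/((2*l)) = (2*l)*(1/(2*l)) = 1)
Q = 42810 (Q = -5*(-8563 + 1) = -5*(-8562) = 42810)
(-25640 + Q)/(z(34) + 1028*10) = (-25640 + 42810)/((1/7)*34 + 1028*10) = 17170/(34/7 + 10280) = 17170/(71994/7) = 17170*(7/71994) = 60095/35997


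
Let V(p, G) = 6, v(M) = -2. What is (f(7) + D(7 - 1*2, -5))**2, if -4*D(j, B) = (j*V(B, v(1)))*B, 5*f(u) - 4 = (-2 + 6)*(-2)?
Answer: 134689/100 ≈ 1346.9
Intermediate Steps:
f(u) = -4/5 (f(u) = 4/5 + ((-2 + 6)*(-2))/5 = 4/5 + (4*(-2))/5 = 4/5 + (1/5)*(-8) = 4/5 - 8/5 = -4/5)
D(j, B) = -3*B*j/2 (D(j, B) = -j*6*B/4 = -6*j*B/4 = -3*B*j/2)
(f(7) + D(7 - 1*2, -5))**2 = (-4/5 - 3/2*(-5)*(7 - 1*2))**2 = (-4/5 - 3/2*(-5)*(7 - 2))**2 = (-4/5 - 3/2*(-5)*5)**2 = (-4/5 + 75/2)**2 = (367/10)**2 = 134689/100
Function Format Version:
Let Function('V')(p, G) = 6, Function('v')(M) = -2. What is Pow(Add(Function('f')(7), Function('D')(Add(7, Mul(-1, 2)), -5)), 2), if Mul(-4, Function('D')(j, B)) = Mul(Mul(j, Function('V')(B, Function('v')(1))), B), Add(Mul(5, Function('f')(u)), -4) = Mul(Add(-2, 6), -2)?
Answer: Rational(134689, 100) ≈ 1346.9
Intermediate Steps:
Function('f')(u) = Rational(-4, 5) (Function('f')(u) = Add(Rational(4, 5), Mul(Rational(1, 5), Mul(Add(-2, 6), -2))) = Add(Rational(4, 5), Mul(Rational(1, 5), Mul(4, -2))) = Add(Rational(4, 5), Mul(Rational(1, 5), -8)) = Add(Rational(4, 5), Rational(-8, 5)) = Rational(-4, 5))
Function('D')(j, B) = Mul(Rational(-3, 2), B, j) (Function('D')(j, B) = Mul(Rational(-1, 4), Mul(Mul(j, 6), B)) = Mul(Rational(-1, 4), Mul(Mul(6, j), B)) = Mul(Rational(-1, 4), Mul(6, B, j)) = Mul(Rational(-3, 2), B, j))
Pow(Add(Function('f')(7), Function('D')(Add(7, Mul(-1, 2)), -5)), 2) = Pow(Add(Rational(-4, 5), Mul(Rational(-3, 2), -5, Add(7, Mul(-1, 2)))), 2) = Pow(Add(Rational(-4, 5), Mul(Rational(-3, 2), -5, Add(7, -2))), 2) = Pow(Add(Rational(-4, 5), Mul(Rational(-3, 2), -5, 5)), 2) = Pow(Add(Rational(-4, 5), Rational(75, 2)), 2) = Pow(Rational(367, 10), 2) = Rational(134689, 100)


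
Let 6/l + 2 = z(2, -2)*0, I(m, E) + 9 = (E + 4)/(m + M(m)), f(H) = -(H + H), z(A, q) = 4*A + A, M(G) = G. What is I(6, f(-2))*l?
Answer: 25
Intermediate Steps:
z(A, q) = 5*A
f(H) = -2*H
I(m, E) = -9 + (4 + E)/(2*m) (I(m, E) = -9 + (E + 4)/(m + m) = -9 + (4 + E)/((2*m)) = -9 + (4 + E)*(1/(2*m)) = -9 + (4 + E)/(2*m))
l = -3 (l = 6/(-2 + (5*2)*0) = 6/(-2 + 10*0) = 6/(-2 + 0) = 6/(-2) = 6*(-½) = -3)
I(6, f(-2))*l = ((½)*(4 - 2*(-2) - 18*6)/6)*(-3) = ((½)*(⅙)*(4 + 4 - 108))*(-3) = ((½)*(⅙)*(-100))*(-3) = -25/3*(-3) = 25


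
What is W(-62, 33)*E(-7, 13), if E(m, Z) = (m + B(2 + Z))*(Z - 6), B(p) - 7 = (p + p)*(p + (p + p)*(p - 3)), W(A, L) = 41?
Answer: 3228750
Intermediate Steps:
B(p) = 7 + 2*p*(p + 2*p*(-3 + p)) (B(p) = 7 + (p + p)*(p + (p + p)*(p - 3)) = 7 + (2*p)*(p + (2*p)*(-3 + p)) = 7 + (2*p)*(p + 2*p*(-3 + p)) = 7 + 2*p*(p + 2*p*(-3 + p)))
E(m, Z) = (-6 + Z)*(7 + m - 10*(2 + Z)² + 4*(2 + Z)³) (E(m, Z) = (m + (7 - 10*(2 + Z)² + 4*(2 + Z)³))*(Z - 6) = (7 + m - 10*(2 + Z)² + 4*(2 + Z)³)*(-6 + Z) = (-6 + Z)*(7 + m - 10*(2 + Z)² + 4*(2 + Z)³))
W(-62, 33)*E(-7, 13) = 41*(6 - 76*13² - 49*13 - 10*13³ - 6*(-7) + 4*13⁴ + 13*(-7)) = 41*(6 - 76*169 - 637 - 10*2197 + 42 + 4*28561 - 91) = 41*(6 - 12844 - 637 - 21970 + 42 + 114244 - 91) = 41*78750 = 3228750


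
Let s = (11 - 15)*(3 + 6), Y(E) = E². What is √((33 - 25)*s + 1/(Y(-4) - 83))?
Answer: I*√1292899/67 ≈ 16.971*I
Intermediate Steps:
s = -36 (s = -4*9 = -36)
√((33 - 25)*s + 1/(Y(-4) - 83)) = √((33 - 25)*(-36) + 1/((-4)² - 83)) = √(8*(-36) + 1/(16 - 83)) = √(-288 + 1/(-67)) = √(-288 - 1/67) = √(-19297/67) = I*√1292899/67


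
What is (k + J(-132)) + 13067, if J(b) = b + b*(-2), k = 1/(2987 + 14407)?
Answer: 229583407/17394 ≈ 13199.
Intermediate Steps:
k = 1/17394 ≈ 5.7491e-5
J(b) = -b (J(b) = b - 2*b = -b)
(k + J(-132)) + 13067 = (1/17394 - 1*(-132)) + 13067 = (1/17394 + 132) + 13067 = 2296009/17394 + 13067 = 229583407/17394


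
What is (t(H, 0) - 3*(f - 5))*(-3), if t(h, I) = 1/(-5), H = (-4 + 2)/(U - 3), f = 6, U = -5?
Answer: 48/5 ≈ 9.6000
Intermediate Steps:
H = ¼ (H = (-4 + 2)/(-5 - 3) = -2/(-8) = -2*(-⅛) = ¼ ≈ 0.25000)
t(h, I) = -⅕
(t(H, 0) - 3*(f - 5))*(-3) = (-⅕ - 3*(6 - 5))*(-3) = (-⅕ - 3*1)*(-3) = (-⅕ - 3)*(-3) = -16/5*(-3) = 48/5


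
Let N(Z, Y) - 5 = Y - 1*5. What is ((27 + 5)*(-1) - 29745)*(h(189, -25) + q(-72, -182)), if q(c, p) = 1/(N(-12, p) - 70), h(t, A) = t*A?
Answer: 35455503677/252 ≈ 1.4070e+8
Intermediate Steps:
h(t, A) = A*t
N(Z, Y) = Y (N(Z, Y) = 5 + (Y - 1*5) = 5 + (Y - 5) = 5 + (-5 + Y) = Y)
q(c, p) = 1/(-70 + p) (q(c, p) = 1/(p - 70) = 1/(-70 + p))
((27 + 5)*(-1) - 29745)*(h(189, -25) + q(-72, -182)) = ((27 + 5)*(-1) - 29745)*(-25*189 + 1/(-70 - 182)) = (32*(-1) - 29745)*(-4725 + 1/(-252)) = (-32 - 29745)*(-4725 - 1/252) = -29777*(-1190701/252) = 35455503677/252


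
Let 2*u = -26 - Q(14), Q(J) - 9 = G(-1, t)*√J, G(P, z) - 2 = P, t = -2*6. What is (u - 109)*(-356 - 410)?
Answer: 96899 + 383*√14 ≈ 98332.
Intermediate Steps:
t = -12
G(P, z) = 2 + P
Q(J) = 9 + √J (Q(J) = 9 + (2 - 1)*√J = 9 + 1*√J = 9 + √J)
u = -35/2 - √14/2 (u = (-26 - (9 + √14))/2 = (-26 + (-9 - √14))/2 = (-35 - √14)/2 = -35/2 - √14/2 ≈ -19.371)
(u - 109)*(-356 - 410) = ((-35/2 - √14/2) - 109)*(-356 - 410) = (-253/2 - √14/2)*(-766) = 96899 + 383*√14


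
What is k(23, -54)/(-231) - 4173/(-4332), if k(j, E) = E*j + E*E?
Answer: -698645/111188 ≈ -6.2835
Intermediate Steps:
k(j, E) = E**2 + E*j (k(j, E) = E*j + E**2 = E**2 + E*j)
k(23, -54)/(-231) - 4173/(-4332) = -54*(-54 + 23)/(-231) - 4173/(-4332) = -54*(-31)*(-1/231) - 4173*(-1/4332) = 1674*(-1/231) + 1391/1444 = -558/77 + 1391/1444 = -698645/111188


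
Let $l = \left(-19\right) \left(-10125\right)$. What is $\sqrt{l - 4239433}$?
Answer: $i \sqrt{4047058} \approx 2011.7 i$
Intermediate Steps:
$l = 192375$
$\sqrt{l - 4239433} = \sqrt{192375 - 4239433} = \sqrt{-4047058} = i \sqrt{4047058}$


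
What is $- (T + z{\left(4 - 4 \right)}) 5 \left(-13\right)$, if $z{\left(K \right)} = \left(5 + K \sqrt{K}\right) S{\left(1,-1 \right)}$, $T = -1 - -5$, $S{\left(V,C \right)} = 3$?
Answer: $1235$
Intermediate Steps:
$T = 4$ ($T = -1 + 5 = 4$)
$z{\left(K \right)} = 15 + 3 K^{\frac{3}{2}}$ ($z{\left(K \right)} = \left(5 + K \sqrt{K}\right) 3 = \left(5 + K^{\frac{3}{2}}\right) 3 = 15 + 3 K^{\frac{3}{2}}$)
$- (T + z{\left(4 - 4 \right)}) 5 \left(-13\right) = - (4 + \left(15 + 3 \left(4 - 4\right)^{\frac{3}{2}}\right)) 5 \left(-13\right) = - (4 + \left(15 + 3 \cdot 0^{\frac{3}{2}}\right)) 5 \left(-13\right) = - (4 + \left(15 + 3 \cdot 0\right)) 5 \left(-13\right) = - (4 + \left(15 + 0\right)) 5 \left(-13\right) = - (4 + 15) 5 \left(-13\right) = \left(-1\right) 19 \cdot 5 \left(-13\right) = \left(-19\right) 5 \left(-13\right) = \left(-95\right) \left(-13\right) = 1235$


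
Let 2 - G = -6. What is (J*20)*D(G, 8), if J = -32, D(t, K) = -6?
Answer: 3840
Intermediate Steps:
G = 8 (G = 2 - 1*(-6) = 2 + 6 = 8)
(J*20)*D(G, 8) = -32*20*(-6) = -640*(-6) = 3840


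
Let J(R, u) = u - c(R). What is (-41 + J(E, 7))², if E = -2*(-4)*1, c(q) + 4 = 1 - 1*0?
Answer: 961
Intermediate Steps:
c(q) = -3 (c(q) = -4 + (1 - 1*0) = -4 + (1 + 0) = -4 + 1 = -3)
E = 8 (E = 8*1 = 8)
J(R, u) = 3 + u (J(R, u) = u - 1*(-3) = u + 3 = 3 + u)
(-41 + J(E, 7))² = (-41 + (3 + 7))² = (-41 + 10)² = (-31)² = 961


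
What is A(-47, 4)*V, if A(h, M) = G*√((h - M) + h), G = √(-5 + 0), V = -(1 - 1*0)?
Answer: 7*√10 ≈ 22.136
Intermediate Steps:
V = -1 (V = -(1 + 0) = -1*1 = -1)
G = I*√5 (G = √(-5) = I*√5 ≈ 2.2361*I)
A(h, M) = I*√5*√(-M + 2*h) (A(h, M) = (I*√5)*√((h - M) + h) = (I*√5)*√(-M + 2*h) = I*√5*√(-M + 2*h))
A(-47, 4)*V = (I*√5*√(-1*4 + 2*(-47)))*(-1) = (I*√5*√(-4 - 94))*(-1) = (I*√5*√(-98))*(-1) = (I*√5*(7*I*√2))*(-1) = -7*√10*(-1) = 7*√10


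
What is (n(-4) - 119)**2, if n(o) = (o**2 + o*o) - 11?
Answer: 9604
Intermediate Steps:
n(o) = -11 + 2*o**2 (n(o) = (o**2 + o**2) - 11 = 2*o**2 - 11 = -11 + 2*o**2)
(n(-4) - 119)**2 = ((-11 + 2*(-4)**2) - 119)**2 = ((-11 + 2*16) - 119)**2 = ((-11 + 32) - 119)**2 = (21 - 119)**2 = (-98)**2 = 9604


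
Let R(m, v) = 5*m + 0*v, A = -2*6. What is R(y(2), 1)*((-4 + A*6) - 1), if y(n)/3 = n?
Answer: -2310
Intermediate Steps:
A = -12
y(n) = 3*n
R(m, v) = 5*m (R(m, v) = 5*m + 0 = 5*m)
R(y(2), 1)*((-4 + A*6) - 1) = (5*(3*2))*((-4 - 12*6) - 1) = (5*6)*((-4 - 72) - 1) = 30*(-76 - 1) = 30*(-77) = -2310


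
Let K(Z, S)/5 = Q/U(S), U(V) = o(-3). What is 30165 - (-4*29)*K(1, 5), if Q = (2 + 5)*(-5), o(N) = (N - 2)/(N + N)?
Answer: 5805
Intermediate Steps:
o(N) = (-2 + N)/(2*N) (o(N) = (-2 + N)/((2*N)) = (-2 + N)*(1/(2*N)) = (-2 + N)/(2*N))
U(V) = 5/6 (U(V) = (1/2)*(-2 - 3)/(-3) = (1/2)*(-1/3)*(-5) = 5/6)
Q = -35 (Q = 7*(-5) = -35)
K(Z, S) = -210 (K(Z, S) = 5*(-35/5/6) = 5*(-35*6/5) = 5*(-42) = -210)
30165 - (-4*29)*K(1, 5) = 30165 - (-4*29)*(-210) = 30165 - (-116)*(-210) = 30165 - 1*24360 = 30165 - 24360 = 5805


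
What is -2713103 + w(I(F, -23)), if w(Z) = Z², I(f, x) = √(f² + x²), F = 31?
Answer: -2711613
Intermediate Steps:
-2713103 + w(I(F, -23)) = -2713103 + (√(31² + (-23)²))² = -2713103 + (√(961 + 529))² = -2713103 + (√1490)² = -2713103 + 1490 = -2711613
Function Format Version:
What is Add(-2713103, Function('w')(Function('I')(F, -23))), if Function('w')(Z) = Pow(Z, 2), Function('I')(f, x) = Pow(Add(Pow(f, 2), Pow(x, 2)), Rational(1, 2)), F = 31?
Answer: -2711613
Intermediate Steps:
Add(-2713103, Function('w')(Function('I')(F, -23))) = Add(-2713103, Pow(Pow(Add(Pow(31, 2), Pow(-23, 2)), Rational(1, 2)), 2)) = Add(-2713103, Pow(Pow(Add(961, 529), Rational(1, 2)), 2)) = Add(-2713103, Pow(Pow(1490, Rational(1, 2)), 2)) = Add(-2713103, 1490) = -2711613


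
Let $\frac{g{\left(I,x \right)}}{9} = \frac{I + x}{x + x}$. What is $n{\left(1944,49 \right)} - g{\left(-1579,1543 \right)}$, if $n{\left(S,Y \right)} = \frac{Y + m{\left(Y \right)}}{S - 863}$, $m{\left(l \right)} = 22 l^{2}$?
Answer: $\frac{81755075}{1667983} \approx 49.014$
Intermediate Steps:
$n{\left(S,Y \right)} = \frac{Y + 22 Y^{2}}{-863 + S}$ ($n{\left(S,Y \right)} = \frac{Y + 22 Y^{2}}{S - 863} = \frac{Y + 22 Y^{2}}{-863 + S}$)
$g{\left(I,x \right)} = \frac{9 \left(I + x\right)}{2 x}$ ($g{\left(I,x \right)} = 9 \frac{I + x}{x + x} = 9 \frac{I + x}{2 x} = \frac{9 \left(I + x\right)}{2 x}$)
$n{\left(1944,49 \right)} - g{\left(-1579,1543 \right)} = \frac{49 \left(1 + 22 \cdot 49\right)}{-863 + 1944} - \frac{9 \left(-1579 + 1543\right)}{2 \cdot 1543} = \frac{49 \left(1 + 1078\right)}{1081} - \frac{9}{2} \cdot \frac{1}{1543} \left(-36\right) = 49 \cdot \frac{1}{1081} \cdot 1079 - - \frac{162}{1543} = \frac{52871}{1081} + \frac{162}{1543} = \frac{81755075}{1667983}$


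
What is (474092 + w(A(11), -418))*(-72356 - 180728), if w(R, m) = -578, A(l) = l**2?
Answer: -119838817176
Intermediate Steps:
(474092 + w(A(11), -418))*(-72356 - 180728) = (474092 - 578)*(-72356 - 180728) = 473514*(-253084) = -119838817176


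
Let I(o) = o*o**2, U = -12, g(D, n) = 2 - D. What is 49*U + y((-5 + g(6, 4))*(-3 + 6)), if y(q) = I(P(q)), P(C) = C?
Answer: -20271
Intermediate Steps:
I(o) = o**3
y(q) = q**3
49*U + y((-5 + g(6, 4))*(-3 + 6)) = 49*(-12) + ((-5 + (2 - 1*6))*(-3 + 6))**3 = -588 + ((-5 + (2 - 6))*3)**3 = -588 + ((-5 - 4)*3)**3 = -588 + (-9*3)**3 = -588 + (-27)**3 = -588 - 19683 = -20271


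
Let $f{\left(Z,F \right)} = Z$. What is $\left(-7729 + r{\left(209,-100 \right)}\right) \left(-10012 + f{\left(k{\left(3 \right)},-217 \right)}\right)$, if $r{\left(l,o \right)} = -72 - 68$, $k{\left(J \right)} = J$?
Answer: $78760821$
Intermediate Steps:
$r{\left(l,o \right)} = -140$
$\left(-7729 + r{\left(209,-100 \right)}\right) \left(-10012 + f{\left(k{\left(3 \right)},-217 \right)}\right) = \left(-7729 - 140\right) \left(-10012 + 3\right) = \left(-7869\right) \left(-10009\right) = 78760821$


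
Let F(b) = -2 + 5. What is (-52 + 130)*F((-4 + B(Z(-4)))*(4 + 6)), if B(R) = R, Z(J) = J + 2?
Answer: 234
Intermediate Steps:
Z(J) = 2 + J
F(b) = 3
(-52 + 130)*F((-4 + B(Z(-4)))*(4 + 6)) = (-52 + 130)*3 = 78*3 = 234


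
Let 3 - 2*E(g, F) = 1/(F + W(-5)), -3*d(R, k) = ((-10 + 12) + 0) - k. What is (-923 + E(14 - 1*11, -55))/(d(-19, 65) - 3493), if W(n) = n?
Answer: 15797/59520 ≈ 0.26541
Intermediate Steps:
d(R, k) = -2/3 + k/3 (d(R, k) = -(((-10 + 12) + 0) - k)/3 = -((2 + 0) - k)/3 = -(2 - k)/3 = -2/3 + k/3)
E(g, F) = 3/2 - 1/(2*(-5 + F)) (E(g, F) = 3/2 - 1/(2*(F - 5)) = 3/2 - 1/(2*(-5 + F)))
(-923 + E(14 - 1*11, -55))/(d(-19, 65) - 3493) = (-923 + (-16 + 3*(-55))/(2*(-5 - 55)))/((-2/3 + (1/3)*65) - 3493) = (-923 + (1/2)*(-16 - 165)/(-60))/((-2/3 + 65/3) - 3493) = (-923 + (1/2)*(-1/60)*(-181))/(21 - 3493) = (-923 + 181/120)/(-3472) = -110579/120*(-1/3472) = 15797/59520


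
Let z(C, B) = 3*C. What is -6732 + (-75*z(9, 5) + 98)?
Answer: -8659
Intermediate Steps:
-6732 + (-75*z(9, 5) + 98) = -6732 + (-225*9 + 98) = -6732 + (-75*27 + 98) = -6732 + (-2025 + 98) = -6732 - 1927 = -8659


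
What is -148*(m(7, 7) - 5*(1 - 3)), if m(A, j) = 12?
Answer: -3256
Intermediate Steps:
-148*(m(7, 7) - 5*(1 - 3)) = -148*(12 - 5*(1 - 3)) = -148*(12 - 5*(-2)) = -148*(12 + 10) = -148*22 = -3256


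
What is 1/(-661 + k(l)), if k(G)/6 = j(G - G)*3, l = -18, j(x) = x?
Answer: -1/661 ≈ -0.0015129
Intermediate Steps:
k(G) = 0 (k(G) = 6*((G - G)*3) = 6*(0*3) = 6*0 = 0)
1/(-661 + k(l)) = 1/(-661 + 0) = 1/(-661) = -1/661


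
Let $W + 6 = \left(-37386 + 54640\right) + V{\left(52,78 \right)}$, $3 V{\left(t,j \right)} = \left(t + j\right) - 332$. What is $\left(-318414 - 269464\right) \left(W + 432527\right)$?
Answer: $- \frac{793119730994}{3} \approx -2.6437 \cdot 10^{11}$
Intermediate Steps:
$V{\left(t,j \right)} = - \frac{332}{3} + \frac{j}{3} + \frac{t}{3}$ ($V{\left(t,j \right)} = \frac{\left(t + j\right) - 332}{3} = \frac{\left(j + t\right) - 332}{3} = \frac{-332 + j + t}{3} = - \frac{332}{3} + \frac{j}{3} + \frac{t}{3}$)
$W = \frac{51542}{3}$ ($W = -6 + \left(\left(-37386 + 54640\right) + \left(- \frac{332}{3} + \frac{1}{3} \cdot 78 + \frac{1}{3} \cdot 52\right)\right) = -6 + \left(17254 + \left(- \frac{332}{3} + 26 + \frac{52}{3}\right)\right) = -6 + \left(17254 - \frac{202}{3}\right) = -6 + \frac{51560}{3} = \frac{51542}{3} \approx 17181.0$)
$\left(-318414 - 269464\right) \left(W + 432527\right) = \left(-318414 - 269464\right) \left(\frac{51542}{3} + 432527\right) = \left(-587878\right) \frac{1349123}{3} = - \frac{793119730994}{3}$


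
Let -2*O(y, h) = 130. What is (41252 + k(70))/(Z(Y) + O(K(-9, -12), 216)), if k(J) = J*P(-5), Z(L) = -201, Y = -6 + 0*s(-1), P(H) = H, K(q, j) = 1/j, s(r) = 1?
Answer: -20451/133 ≈ -153.77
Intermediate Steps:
O(y, h) = -65 (O(y, h) = -½*130 = -65)
Y = -6 (Y = -6 + 0*1 = -6 + 0 = -6)
k(J) = -5*J (k(J) = J*(-5) = -5*J)
(41252 + k(70))/(Z(Y) + O(K(-9, -12), 216)) = (41252 - 5*70)/(-201 - 65) = (41252 - 350)/(-266) = 40902*(-1/266) = -20451/133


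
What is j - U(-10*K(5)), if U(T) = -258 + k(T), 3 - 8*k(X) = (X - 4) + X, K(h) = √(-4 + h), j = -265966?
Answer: -2125691/8 ≈ -2.6571e+5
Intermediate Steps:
k(X) = 7/8 - X/4 (k(X) = 3/8 - ((X - 4) + X)/8 = 3/8 - ((-4 + X) + X)/8 = 3/8 - (-4 + 2*X)/8 = 3/8 + (½ - X/4) = 7/8 - X/4)
U(T) = -2057/8 - T/4 (U(T) = -258 + (7/8 - T/4) = -2057/8 - T/4)
j - U(-10*K(5)) = -265966 - (-2057/8 - (-5)*√(-4 + 5)/2) = -265966 - (-2057/8 - (-5)*√1/2) = -265966 - (-2057/8 - (-5)/2) = -265966 - (-2057/8 - ¼*(-10)) = -265966 - (-2057/8 + 5/2) = -265966 - 1*(-2037/8) = -265966 + 2037/8 = -2125691/8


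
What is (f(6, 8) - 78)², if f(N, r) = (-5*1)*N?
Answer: 11664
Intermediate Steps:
f(N, r) = -5*N
(f(6, 8) - 78)² = (-5*6 - 78)² = (-30 - 78)² = (-108)² = 11664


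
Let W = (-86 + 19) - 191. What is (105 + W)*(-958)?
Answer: 146574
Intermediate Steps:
W = -258 (W = -67 - 191 = -258)
(105 + W)*(-958) = (105 - 258)*(-958) = -153*(-958) = 146574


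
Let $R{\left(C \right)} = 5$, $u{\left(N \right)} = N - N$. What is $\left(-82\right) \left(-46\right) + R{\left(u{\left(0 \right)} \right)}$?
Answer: $3777$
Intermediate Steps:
$u{\left(N \right)} = 0$
$\left(-82\right) \left(-46\right) + R{\left(u{\left(0 \right)} \right)} = \left(-82\right) \left(-46\right) + 5 = 3772 + 5 = 3777$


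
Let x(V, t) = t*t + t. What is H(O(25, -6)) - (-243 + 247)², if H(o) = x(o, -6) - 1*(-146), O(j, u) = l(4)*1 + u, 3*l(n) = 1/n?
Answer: 160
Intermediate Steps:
l(n) = 1/(3*n)
x(V, t) = t + t² (x(V, t) = t² + t = t + t²)
O(j, u) = 1/12 + u (O(j, u) = ((⅓)/4)*1 + u = ((⅓)*(¼))*1 + u = (1/12)*1 + u = 1/12 + u)
H(o) = 176 (H(o) = -6*(1 - 6) - 1*(-146) = -6*(-5) + 146 = 30 + 146 = 176)
H(O(25, -6)) - (-243 + 247)² = 176 - (-243 + 247)² = 176 - 1*4² = 176 - 1*16 = 176 - 16 = 160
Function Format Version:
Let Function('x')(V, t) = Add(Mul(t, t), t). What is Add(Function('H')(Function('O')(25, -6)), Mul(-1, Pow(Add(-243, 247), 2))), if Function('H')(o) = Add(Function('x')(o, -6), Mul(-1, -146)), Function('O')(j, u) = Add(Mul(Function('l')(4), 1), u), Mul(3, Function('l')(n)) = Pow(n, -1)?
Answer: 160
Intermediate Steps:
Function('l')(n) = Mul(Rational(1, 3), Pow(n, -1))
Function('x')(V, t) = Add(t, Pow(t, 2)) (Function('x')(V, t) = Add(Pow(t, 2), t) = Add(t, Pow(t, 2)))
Function('O')(j, u) = Add(Rational(1, 12), u) (Function('O')(j, u) = Add(Mul(Mul(Rational(1, 3), Pow(4, -1)), 1), u) = Add(Mul(Mul(Rational(1, 3), Rational(1, 4)), 1), u) = Add(Mul(Rational(1, 12), 1), u) = Add(Rational(1, 12), u))
Function('H')(o) = 176 (Function('H')(o) = Add(Mul(-6, Add(1, -6)), Mul(-1, -146)) = Add(Mul(-6, -5), 146) = Add(30, 146) = 176)
Add(Function('H')(Function('O')(25, -6)), Mul(-1, Pow(Add(-243, 247), 2))) = Add(176, Mul(-1, Pow(Add(-243, 247), 2))) = Add(176, Mul(-1, Pow(4, 2))) = Add(176, Mul(-1, 16)) = Add(176, -16) = 160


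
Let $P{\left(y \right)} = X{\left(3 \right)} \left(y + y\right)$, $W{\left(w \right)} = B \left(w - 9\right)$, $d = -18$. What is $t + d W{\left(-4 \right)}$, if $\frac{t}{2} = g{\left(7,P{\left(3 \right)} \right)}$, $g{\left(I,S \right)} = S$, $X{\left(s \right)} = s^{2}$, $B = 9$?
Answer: $2214$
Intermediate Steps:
$W{\left(w \right)} = -81 + 9 w$ ($W{\left(w \right)} = 9 \left(w - 9\right) = 9 \left(-9 + w\right) = -81 + 9 w$)
$P{\left(y \right)} = 18 y$ ($P{\left(y \right)} = 3^{2} \left(y + y\right) = 9 \cdot 2 y = 18 y$)
$t = 108$ ($t = 2 \cdot 18 \cdot 3 = 2 \cdot 54 = 108$)
$t + d W{\left(-4 \right)} = 108 - 18 \left(-81 + 9 \left(-4\right)\right) = 108 - 18 \left(-81 - 36\right) = 108 - -2106 = 108 + 2106 = 2214$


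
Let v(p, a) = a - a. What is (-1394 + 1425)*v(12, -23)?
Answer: 0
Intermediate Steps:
v(p, a) = 0
(-1394 + 1425)*v(12, -23) = (-1394 + 1425)*0 = 31*0 = 0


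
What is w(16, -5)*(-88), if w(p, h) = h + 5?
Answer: 0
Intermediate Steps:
w(p, h) = 5 + h
w(16, -5)*(-88) = (5 - 5)*(-88) = 0*(-88) = 0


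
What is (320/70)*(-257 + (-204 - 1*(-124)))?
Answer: -10784/7 ≈ -1540.6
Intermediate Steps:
(320/70)*(-257 + (-204 - 1*(-124))) = (320*(1/70))*(-257 + (-204 + 124)) = 32*(-257 - 80)/7 = (32/7)*(-337) = -10784/7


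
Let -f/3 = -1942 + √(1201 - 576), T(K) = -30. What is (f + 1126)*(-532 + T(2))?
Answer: -3864874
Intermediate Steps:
f = 5751 (f = -3*(-1942 + √(1201 - 576)) = -3*(-1942 + √625) = -3*(-1942 + 25) = -3*(-1917) = 5751)
(f + 1126)*(-532 + T(2)) = (5751 + 1126)*(-532 - 30) = 6877*(-562) = -3864874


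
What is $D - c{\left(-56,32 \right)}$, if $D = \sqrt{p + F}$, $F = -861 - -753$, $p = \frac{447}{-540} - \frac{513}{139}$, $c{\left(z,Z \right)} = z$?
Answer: $56 + \frac{i \sqrt{1956571645}}{4170} \approx 56.0 + 10.607 i$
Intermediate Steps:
$p = - \frac{113051}{25020}$ ($p = 447 \left(- \frac{1}{540}\right) - \frac{513}{139} = - \frac{149}{180} - \frac{513}{139} = - \frac{113051}{25020} \approx -4.5184$)
$F = -108$ ($F = -861 + 753 = -108$)
$D = \frac{i \sqrt{1956571645}}{4170}$ ($D = \sqrt{- \frac{113051}{25020} - 108} = \sqrt{- \frac{2815211}{25020}} = \frac{i \sqrt{1956571645}}{4170} \approx 10.607 i$)
$D - c{\left(-56,32 \right)} = \frac{i \sqrt{1956571645}}{4170} - -56 = \frac{i \sqrt{1956571645}}{4170} + 56 = 56 + \frac{i \sqrt{1956571645}}{4170}$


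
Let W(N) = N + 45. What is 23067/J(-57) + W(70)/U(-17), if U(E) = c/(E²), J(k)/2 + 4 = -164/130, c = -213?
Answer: -38010595/16188 ≈ -2348.1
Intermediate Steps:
J(k) = -684/65 (J(k) = -8 + 2*(-164/130) = -8 + 2*(-164*1/130) = -8 + 2*(-82/65) = -8 - 164/65 = -684/65)
U(E) = -213/E²
W(N) = 45 + N
23067/J(-57) + W(70)/U(-17) = 23067/(-684/65) + (45 + 70)/((-213/(-17)²)) = 23067*(-65/684) + 115/((-213*1/289)) = -166595/76 + 115/(-213/289) = -166595/76 + 115*(-289/213) = -166595/76 - 33235/213 = -38010595/16188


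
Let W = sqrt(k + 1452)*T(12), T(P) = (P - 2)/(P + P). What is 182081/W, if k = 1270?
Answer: 1092486*sqrt(2722)/6805 ≈ 8375.9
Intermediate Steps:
T(P) = (-2 + P)/(2*P) (T(P) = (-2 + P)/((2*P)) = (-2 + P)*(1/(2*P)) = (-2 + P)/(2*P))
W = 5*sqrt(2722)/12 (W = sqrt(1270 + 1452)*((1/2)*(-2 + 12)/12) = sqrt(2722)*((1/2)*(1/12)*10) = sqrt(2722)*(5/12) = 5*sqrt(2722)/12 ≈ 21.739)
182081/W = 182081/((5*sqrt(2722)/12)) = 182081*(6*sqrt(2722)/6805) = 1092486*sqrt(2722)/6805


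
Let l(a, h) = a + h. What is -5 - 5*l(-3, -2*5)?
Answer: 60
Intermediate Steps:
-5 - 5*l(-3, -2*5) = -5 - 5*(-3 - 2*5) = -5 - 5*(-3 - 10) = -5 - 5*(-13) = -5 + 65 = 60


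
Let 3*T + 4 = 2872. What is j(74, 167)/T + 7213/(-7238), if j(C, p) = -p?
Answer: -4052187/3459764 ≈ -1.1712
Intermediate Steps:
T = 956 (T = -4/3 + (⅓)*2872 = -4/3 + 2872/3 = 956)
j(74, 167)/T + 7213/(-7238) = -1*167/956 + 7213/(-7238) = -167*1/956 + 7213*(-1/7238) = -167/956 - 7213/7238 = -4052187/3459764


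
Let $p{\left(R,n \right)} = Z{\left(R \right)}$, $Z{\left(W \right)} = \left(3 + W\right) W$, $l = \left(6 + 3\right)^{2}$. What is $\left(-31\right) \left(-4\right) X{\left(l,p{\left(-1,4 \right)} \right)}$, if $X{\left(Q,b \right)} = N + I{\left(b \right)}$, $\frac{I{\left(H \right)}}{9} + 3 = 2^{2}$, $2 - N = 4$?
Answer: $868$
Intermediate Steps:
$N = -2$ ($N = 2 - 4 = -2$)
$l = 81$ ($l = 9^{2} = 81$)
$I{\left(H \right)} = 9$ ($I{\left(H \right)} = -27 + 9 \cdot 2^{2} = -27 + 9 \cdot 4 = -27 + 36 = 9$)
$Z{\left(W \right)} = W \left(3 + W\right)$
$p{\left(R,n \right)} = R \left(3 + R\right)$
$X{\left(Q,b \right)} = 7$ ($X{\left(Q,b \right)} = -2 + 9 = 7$)
$\left(-31\right) \left(-4\right) X{\left(l,p{\left(-1,4 \right)} \right)} = \left(-31\right) \left(-4\right) 7 = 124 \cdot 7 = 868$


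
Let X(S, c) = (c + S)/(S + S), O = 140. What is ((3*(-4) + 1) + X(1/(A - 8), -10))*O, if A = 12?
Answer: -4270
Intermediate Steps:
X(S, c) = (S + c)/(2*S) (X(S, c) = (S + c)/((2*S)) = (S + c)*(1/(2*S)) = (S + c)/(2*S))
((3*(-4) + 1) + X(1/(A - 8), -10))*O = ((3*(-4) + 1) + (1/(12 - 8) - 10)/(2*(1/(12 - 8))))*140 = ((-12 + 1) + (1/4 - 10)/(2*(1/4)))*140 = (-11 + (1/4 - 10)/(2*(1/4)))*140 = (-11 + (1/2)*4*(-39/4))*140 = (-11 - 39/2)*140 = -61/2*140 = -4270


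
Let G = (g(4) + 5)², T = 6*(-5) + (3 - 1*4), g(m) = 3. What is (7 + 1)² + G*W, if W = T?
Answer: -1920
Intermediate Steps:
T = -31 (T = -30 + (3 - 4) = -30 - 1 = -31)
W = -31
G = 64 (G = (3 + 5)² = 8² = 64)
(7 + 1)² + G*W = (7 + 1)² + 64*(-31) = 8² - 1984 = 64 - 1984 = -1920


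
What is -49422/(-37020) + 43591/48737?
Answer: 670403139/300707290 ≈ 2.2294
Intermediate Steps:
-49422/(-37020) + 43591/48737 = -49422*(-1/37020) + 43591*(1/48737) = 8237/6170 + 43591/48737 = 670403139/300707290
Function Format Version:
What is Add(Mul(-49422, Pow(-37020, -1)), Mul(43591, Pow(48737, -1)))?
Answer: Rational(670403139, 300707290) ≈ 2.2294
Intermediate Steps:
Add(Mul(-49422, Pow(-37020, -1)), Mul(43591, Pow(48737, -1))) = Add(Mul(-49422, Rational(-1, 37020)), Mul(43591, Rational(1, 48737))) = Add(Rational(8237, 6170), Rational(43591, 48737)) = Rational(670403139, 300707290)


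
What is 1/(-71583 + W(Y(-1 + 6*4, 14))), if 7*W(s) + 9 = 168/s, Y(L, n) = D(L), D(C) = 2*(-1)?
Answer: -7/501174 ≈ -1.3967e-5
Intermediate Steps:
D(C) = -2
Y(L, n) = -2
W(s) = -9/7 + 24/s (W(s) = -9/7 + (168/s)/7 = -9/7 + 24/s)
1/(-71583 + W(Y(-1 + 6*4, 14))) = 1/(-71583 + (-9/7 + 24/(-2))) = 1/(-71583 + (-9/7 + 24*(-½))) = 1/(-71583 + (-9/7 - 12)) = 1/(-71583 - 93/7) = 1/(-501174/7) = -7/501174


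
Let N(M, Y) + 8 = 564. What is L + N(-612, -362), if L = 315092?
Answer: 315648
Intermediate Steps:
N(M, Y) = 556 (N(M, Y) = -8 + 564 = 556)
L + N(-612, -362) = 315092 + 556 = 315648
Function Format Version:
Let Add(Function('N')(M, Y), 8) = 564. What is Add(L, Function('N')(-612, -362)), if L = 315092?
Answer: 315648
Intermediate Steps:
Function('N')(M, Y) = 556 (Function('N')(M, Y) = Add(-8, 564) = 556)
Add(L, Function('N')(-612, -362)) = Add(315092, 556) = 315648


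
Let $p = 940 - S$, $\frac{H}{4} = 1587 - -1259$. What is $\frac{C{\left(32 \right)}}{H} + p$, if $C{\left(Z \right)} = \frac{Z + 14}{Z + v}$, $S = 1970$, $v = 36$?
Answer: $- \frac{398667657}{387056} \approx -1030.0$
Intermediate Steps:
$H = 11384$ ($H = 4 \left(1587 - -1259\right) = 4 \left(1587 + 1259\right) = 4 \cdot 2846 = 11384$)
$C{\left(Z \right)} = \frac{14 + Z}{36 + Z}$ ($C{\left(Z \right)} = \frac{Z + 14}{Z + 36} = \frac{14 + Z}{36 + Z}$)
$p = -1030$ ($p = 940 - 1970 = -1030$)
$\frac{C{\left(32 \right)}}{H} + p = \frac{\frac{1}{36 + 32} \left(14 + 32\right)}{11384} - 1030 = \frac{1}{68} \cdot 46 \cdot \frac{1}{11384} - 1030 = \frac{23}{34} \cdot \frac{1}{11384} - 1030 = \frac{23}{387056} - 1030 = - \frac{398667657}{387056}$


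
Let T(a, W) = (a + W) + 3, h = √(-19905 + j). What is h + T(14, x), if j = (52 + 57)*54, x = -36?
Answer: -19 + I*√14019 ≈ -19.0 + 118.4*I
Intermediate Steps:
j = 5886 (j = 109*54 = 5886)
h = I*√14019 (h = √(-19905 + 5886) = √(-14019) = I*√14019 ≈ 118.4*I)
T(a, W) = 3 + W + a (T(a, W) = (W + a) + 3 = 3 + W + a)
h + T(14, x) = I*√14019 + (3 - 36 + 14) = I*√14019 - 19 = -19 + I*√14019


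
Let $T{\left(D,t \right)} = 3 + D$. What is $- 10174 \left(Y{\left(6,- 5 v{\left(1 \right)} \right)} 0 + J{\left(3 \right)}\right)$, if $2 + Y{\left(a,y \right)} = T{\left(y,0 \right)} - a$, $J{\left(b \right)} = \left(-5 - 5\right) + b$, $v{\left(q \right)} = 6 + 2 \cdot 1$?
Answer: $71218$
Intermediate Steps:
$v{\left(q \right)} = 8$ ($v{\left(q \right)} = 6 + 2 = 8$)
$J{\left(b \right)} = -10 + b$
$Y{\left(a,y \right)} = 1 + y - a$ ($Y{\left(a,y \right)} = -2 - \left(-3 + a - y\right) = -2 + \left(3 + y - a\right) = 1 + y - a$)
$- 10174 \left(Y{\left(6,- 5 v{\left(1 \right)} \right)} 0 + J{\left(3 \right)}\right) = - 10174 \left(\left(1 - 40 - 6\right) 0 + \left(-10 + 3\right)\right) = - 10174 \left(\left(1 - 40 - 6\right) 0 - 7\right) = - 10174 \left(\left(-45\right) 0 - 7\right) = - 10174 \left(0 - 7\right) = \left(-10174\right) \left(-7\right) = 71218$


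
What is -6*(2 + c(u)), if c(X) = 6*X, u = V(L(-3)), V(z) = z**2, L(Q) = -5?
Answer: -912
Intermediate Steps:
u = 25 (u = (-5)**2 = 25)
-6*(2 + c(u)) = -6*(2 + 6*25) = -6*(2 + 150) = -6*152 = -912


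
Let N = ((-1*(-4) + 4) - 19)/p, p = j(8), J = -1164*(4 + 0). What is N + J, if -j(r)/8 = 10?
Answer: -372469/80 ≈ -4655.9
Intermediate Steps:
j(r) = -80 (j(r) = -8*10 = -80)
J = -4656 (J = -1164*4 = -388*12 = -4656)
p = -80
N = 11/80 (N = ((-1*(-4) + 4) - 19)/(-80) = -((4 + 4) - 19)/80 = -(8 - 19)/80 = -1/80*(-11) = 11/80 ≈ 0.13750)
N + J = 11/80 - 4656 = -372469/80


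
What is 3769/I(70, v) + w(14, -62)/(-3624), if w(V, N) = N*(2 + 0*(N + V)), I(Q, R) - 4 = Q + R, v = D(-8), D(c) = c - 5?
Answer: 3416605/55266 ≈ 61.821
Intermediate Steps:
D(c) = -5 + c
v = -13 (v = -5 - 8 = -13)
I(Q, R) = 4 + Q + R (I(Q, R) = 4 + (Q + R) = 4 + Q + R)
w(V, N) = 2*N (w(V, N) = N*(2 + 0) = N*2 = 2*N)
3769/I(70, v) + w(14, -62)/(-3624) = 3769/(4 + 70 - 13) + (2*(-62))/(-3624) = 3769/61 - 124*(-1/3624) = 3769*(1/61) + 31/906 = 3769/61 + 31/906 = 3416605/55266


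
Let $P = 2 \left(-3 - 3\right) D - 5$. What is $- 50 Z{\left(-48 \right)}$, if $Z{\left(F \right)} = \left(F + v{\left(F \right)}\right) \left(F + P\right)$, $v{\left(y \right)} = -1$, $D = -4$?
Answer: $-12250$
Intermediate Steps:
$P = 43$ ($P = 2 \left(-3 - 3\right) \left(-4\right) - 5 = 2 \left(-6\right) \left(-4\right) - 5 = \left(-12\right) \left(-4\right) - 5 = 48 - 5 = 43$)
$Z{\left(F \right)} = \left(-1 + F\right) \left(43 + F\right)$ ($Z{\left(F \right)} = \left(F - 1\right) \left(F + 43\right) = \left(-1 + F\right) \left(43 + F\right)$)
$- 50 Z{\left(-48 \right)} = - 50 \left(-43 + \left(-48\right)^{2} + 42 \left(-48\right)\right) = - 50 \left(-43 + 2304 - 2016\right) = \left(-50\right) 245 = -12250$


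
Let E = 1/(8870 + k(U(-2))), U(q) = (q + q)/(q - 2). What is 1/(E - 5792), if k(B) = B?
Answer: -8871/51380831 ≈ -0.00017265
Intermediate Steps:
U(q) = 2*q/(-2 + q) (U(q) = (2*q)/(-2 + q) = 2*q/(-2 + q))
E = 1/8871 (E = 1/(8870 + 2*(-2)/(-2 - 2)) = 1/(8870 + 2*(-2)/(-4)) = 1/(8870 + 2*(-2)*(-¼)) = 1/(8870 + 1) = 1/8871 ≈ 0.00011273)
1/(E - 5792) = 1/(1/8871 - 5792) = 1/(-51380831/8871) = -8871/51380831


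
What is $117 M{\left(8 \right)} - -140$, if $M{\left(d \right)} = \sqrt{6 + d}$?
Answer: $140 + 117 \sqrt{14} \approx 577.77$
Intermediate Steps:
$117 M{\left(8 \right)} - -140 = 117 \sqrt{6 + 8} - -140 = 117 \sqrt{14} + 140 = 140 + 117 \sqrt{14}$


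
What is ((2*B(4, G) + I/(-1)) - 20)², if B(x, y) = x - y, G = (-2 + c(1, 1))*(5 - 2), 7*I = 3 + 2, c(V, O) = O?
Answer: 2209/49 ≈ 45.082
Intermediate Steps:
I = 5/7 (I = (3 + 2)/7 = (⅐)*5 = 5/7 ≈ 0.71429)
G = -3 (G = (-2 + 1)*(5 - 2) = -1*3 = -3)
((2*B(4, G) + I/(-1)) - 20)² = ((2*(4 - 1*(-3)) + (5/7)/(-1)) - 20)² = ((2*(4 + 3) + (5/7)*(-1)) - 20)² = ((2*7 - 5/7) - 20)² = ((14 - 5/7) - 20)² = (93/7 - 20)² = (-47/7)² = 2209/49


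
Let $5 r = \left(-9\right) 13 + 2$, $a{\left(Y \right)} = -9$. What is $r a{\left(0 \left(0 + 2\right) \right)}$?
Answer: $207$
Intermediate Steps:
$r = -23$ ($r = \frac{\left(-9\right) 13 + 2}{5} = \frac{-117 + 2}{5} = \frac{1}{5} \left(-115\right) = -23$)
$r a{\left(0 \left(0 + 2\right) \right)} = \left(-23\right) \left(-9\right) = 207$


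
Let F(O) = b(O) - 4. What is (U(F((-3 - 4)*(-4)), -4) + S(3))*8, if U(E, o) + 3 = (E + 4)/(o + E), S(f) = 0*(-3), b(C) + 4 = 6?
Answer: -80/3 ≈ -26.667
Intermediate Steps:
b(C) = 2 (b(C) = -4 + 6 = 2)
S(f) = 0
F(O) = -2 (F(O) = 2 - 4 = -2)
U(E, o) = -3 + (4 + E)/(E + o) (U(E, o) = -3 + (E + 4)/(o + E) = -3 + (4 + E)/(E + o))
(U(F((-3 - 4)*(-4)), -4) + S(3))*8 = ((4 - 3*(-4) - 2*(-2))/(-2 - 4) + 0)*8 = ((4 + 12 + 4)/(-6) + 0)*8 = (-⅙*20 + 0)*8 = (-10/3 + 0)*8 = -10/3*8 = -80/3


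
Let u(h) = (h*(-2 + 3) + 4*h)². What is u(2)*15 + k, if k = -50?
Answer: 1450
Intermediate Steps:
u(h) = 25*h² (u(h) = (h*1 + 4*h)² = (h + 4*h)² = (5*h)² = 25*h²)
u(2)*15 + k = (25*2²)*15 - 50 = (25*4)*15 - 50 = 100*15 - 50 = 1500 - 50 = 1450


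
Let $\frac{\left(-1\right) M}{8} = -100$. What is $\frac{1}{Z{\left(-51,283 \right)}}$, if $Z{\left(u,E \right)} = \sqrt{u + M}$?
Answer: $\frac{\sqrt{749}}{749} \approx 0.036539$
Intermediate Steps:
$M = 800$ ($M = \left(-8\right) \left(-100\right) = 800$)
$Z{\left(u,E \right)} = \sqrt{800 + u}$ ($Z{\left(u,E \right)} = \sqrt{u + 800} = \sqrt{800 + u}$)
$\frac{1}{Z{\left(-51,283 \right)}} = \frac{1}{\sqrt{800 - 51}} = \frac{1}{\sqrt{749}} = \frac{\sqrt{749}}{749}$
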